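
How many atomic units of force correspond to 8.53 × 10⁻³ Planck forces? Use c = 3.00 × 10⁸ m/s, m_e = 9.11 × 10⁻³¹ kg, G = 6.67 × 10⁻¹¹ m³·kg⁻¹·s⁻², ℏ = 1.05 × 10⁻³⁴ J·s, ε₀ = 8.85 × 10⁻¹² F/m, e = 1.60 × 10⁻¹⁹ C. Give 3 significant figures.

Planck force: F_P = c⁴/G = 1.21 × 10⁴⁴ N
atomic unit of force: F_au = E_h/a₀ = m_e²e⁶/((4πε₀)³ℏ⁴) = 8.33 × 10⁻⁸ N
8.53 × 10⁻³ × 1.21 × 10⁴⁴ / 8.33 × 10⁻⁸ = 1.24 × 10⁴⁹

1.24 × 10⁴⁹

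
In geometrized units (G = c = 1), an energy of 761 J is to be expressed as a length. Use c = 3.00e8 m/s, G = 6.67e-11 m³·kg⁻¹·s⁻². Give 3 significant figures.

6.27e-42 m

Energy → length via G/c⁴.
761 J × (G/c⁴) = 6.27e-42 m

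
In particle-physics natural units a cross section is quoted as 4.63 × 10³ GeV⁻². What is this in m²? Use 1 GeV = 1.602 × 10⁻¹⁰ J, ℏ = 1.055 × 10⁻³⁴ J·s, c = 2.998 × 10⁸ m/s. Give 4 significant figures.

1.805 × 10⁻²⁸ m²

Area is [L]² = [E]⁻²·(ℏc)²; restore (ℏc)².
1 GeV⁻² → (ℏc)² × (1 GeV in J)⁻² = 3.898 × 10⁻³² m².
Result: 4.63 × 10³ × 3.898 × 10⁻³² = 1.805 × 10⁻²⁸ m².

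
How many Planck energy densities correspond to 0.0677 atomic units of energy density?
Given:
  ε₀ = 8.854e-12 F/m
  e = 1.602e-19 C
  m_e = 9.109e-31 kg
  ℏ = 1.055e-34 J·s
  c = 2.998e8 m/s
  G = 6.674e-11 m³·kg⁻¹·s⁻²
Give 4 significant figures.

4.281e-102

atomic unit of energy density: u_au = E_h/a₀³ = m_e⁴e¹⁰/((4πε₀)⁵ℏ⁸) = 2.929e13 J/m³
Planck energy density: u_P = c⁷/(ℏG²) = 4.632e113 J/m³
0.0677 × 2.929e13 / 4.632e113 = 4.281e-102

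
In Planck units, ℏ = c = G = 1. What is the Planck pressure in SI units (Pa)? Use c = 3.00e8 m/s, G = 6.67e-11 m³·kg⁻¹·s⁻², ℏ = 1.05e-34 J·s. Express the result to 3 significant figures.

4.68e113 Pa

Dimensional analysis gives p_P = c⁷/(ℏG²).
  = 2.19e59 / 4.67e-55
  = 4.68e113 Pa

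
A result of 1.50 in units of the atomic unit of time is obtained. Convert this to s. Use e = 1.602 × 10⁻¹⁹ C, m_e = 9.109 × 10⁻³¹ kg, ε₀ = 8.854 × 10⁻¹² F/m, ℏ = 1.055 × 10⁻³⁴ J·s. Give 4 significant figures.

One atomic unit of time: τ_au = (4πε₀)²ℏ³/(m_e e⁴) = 2.423 × 10⁻¹⁷ s.
1.50 × 2.423 × 10⁻¹⁷ s = 3.634 × 10⁻¹⁷ s

3.634 × 10⁻¹⁷ s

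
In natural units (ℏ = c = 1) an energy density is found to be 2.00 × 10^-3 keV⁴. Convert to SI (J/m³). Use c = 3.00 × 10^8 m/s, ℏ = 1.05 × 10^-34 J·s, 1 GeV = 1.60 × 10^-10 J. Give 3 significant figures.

4.19 × 10^10 J/m³

[E]/[L]³ = [E]⁴/(ℏc)³; restore (ℏc)⁻³.
1 GeV⁴ → 1/(ℏc)³ × (1 GeV in J)⁴ = 2.10 × 10^37 J/m³.
Convert the energy scale: 2.00 × 10^-3 keV⁴ = 2.00 × 10^-27 GeV⁴.
Result: 2.00 × 10^-27 × 2.10 × 10^37 = 4.19 × 10^10 J/m³.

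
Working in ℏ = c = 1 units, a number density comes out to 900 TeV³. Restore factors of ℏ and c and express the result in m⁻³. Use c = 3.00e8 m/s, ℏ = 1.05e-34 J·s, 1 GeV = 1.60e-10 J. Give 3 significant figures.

1.18e59 m⁻³

Number density is [L]⁻³ = [E]³/(ℏc)³.
1 GeV³ → 1/(ℏc)³ × (1 GeV in J)³ = 1.31e47 m⁻³.
Convert the energy scale: 900 TeV³ = 9.00e11 GeV³.
Result: 9.00e11 × 1.31e47 = 1.18e59 m⁻³.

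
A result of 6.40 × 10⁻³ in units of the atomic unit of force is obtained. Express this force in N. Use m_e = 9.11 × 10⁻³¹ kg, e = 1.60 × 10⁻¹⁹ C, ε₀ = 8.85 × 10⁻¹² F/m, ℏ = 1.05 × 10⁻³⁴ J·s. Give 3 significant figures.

One atomic unit of force: F_au = E_h/a₀ = m_e²e⁶/((4πε₀)³ℏ⁴) = 8.33 × 10⁻⁸ N.
6.40 × 10⁻³ × 8.33 × 10⁻⁸ N = 5.33 × 10⁻¹⁰ N

5.33 × 10⁻¹⁰ N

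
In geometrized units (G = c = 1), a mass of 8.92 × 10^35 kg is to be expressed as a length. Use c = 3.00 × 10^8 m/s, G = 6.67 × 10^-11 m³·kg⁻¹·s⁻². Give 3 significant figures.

In G = c = 1 units mass has dimensions of length; the conversion factor is G/c².
8.92 × 10^35 kg × (G/c²) = 6.61 × 10^8 m

6.61 × 10^8 m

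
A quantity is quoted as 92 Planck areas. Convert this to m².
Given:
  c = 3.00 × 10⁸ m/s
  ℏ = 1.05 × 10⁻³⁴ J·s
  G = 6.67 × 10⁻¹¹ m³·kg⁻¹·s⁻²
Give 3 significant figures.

2.39 × 10⁻⁶⁸ m²

One Planck area: A_P = ℏG/c³ = 2.59 × 10⁻⁷⁰ m².
92 × 2.59 × 10⁻⁷⁰ m² = 2.39 × 10⁻⁶⁸ m²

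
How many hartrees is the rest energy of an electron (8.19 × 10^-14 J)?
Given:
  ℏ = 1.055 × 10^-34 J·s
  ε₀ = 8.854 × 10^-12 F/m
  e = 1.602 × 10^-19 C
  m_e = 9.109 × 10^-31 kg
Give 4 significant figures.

hartree: E_h = m_e e⁴/(4πε₀ℏ)² = 4.354 × 10^-18 J.
8.19 × 10^-14 / 4.354 × 10^-18 = 1.881 × 10^4

1.881 × 10^4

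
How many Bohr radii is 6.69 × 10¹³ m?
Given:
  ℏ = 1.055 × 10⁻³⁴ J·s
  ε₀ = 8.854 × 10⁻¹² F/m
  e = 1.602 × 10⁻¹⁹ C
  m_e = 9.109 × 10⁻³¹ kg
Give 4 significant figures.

Bohr radius: a₀ = 4πε₀ℏ²/(m_e e²) = 5.297 × 10⁻¹¹ m.
6.69 × 10¹³ / 5.297 × 10⁻¹¹ = 1.263 × 10²⁴

1.263 × 10²⁴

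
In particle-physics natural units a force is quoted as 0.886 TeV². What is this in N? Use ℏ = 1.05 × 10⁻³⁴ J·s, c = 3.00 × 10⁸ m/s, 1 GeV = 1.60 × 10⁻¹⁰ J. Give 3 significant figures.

7.20 × 10¹¹ N

Force is [E]/[L] = [E]²/(ℏc); restore (ℏc)⁻¹.
1 GeV² → 1/(ℏc) × (1 GeV in J)² = 8.13 × 10⁵ N.
Convert the energy scale: 0.886 TeV² = 8.86 × 10⁵ GeV².
Result: 8.86 × 10⁵ × 8.13 × 10⁵ = 7.20 × 10¹¹ N.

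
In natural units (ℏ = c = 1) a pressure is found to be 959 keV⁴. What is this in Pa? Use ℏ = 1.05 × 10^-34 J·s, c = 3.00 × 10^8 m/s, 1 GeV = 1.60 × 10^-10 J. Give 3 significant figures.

2.01 × 10^16 Pa

Pressure is [E]/[L]³ = [E]⁴/(ℏc)³.
1 GeV⁴ → 1/(ℏc)³ × (1 GeV in J)⁴ = 2.10 × 10^37 Pa.
Convert the energy scale: 959 keV⁴ = 9.59 × 10^-22 GeV⁴.
Result: 9.59 × 10^-22 × 2.10 × 10^37 = 2.01 × 10^16 Pa.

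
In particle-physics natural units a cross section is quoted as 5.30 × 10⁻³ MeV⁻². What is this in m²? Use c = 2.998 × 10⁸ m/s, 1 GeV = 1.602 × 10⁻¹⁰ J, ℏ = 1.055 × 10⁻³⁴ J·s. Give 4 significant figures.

Area is [L]² = [E]⁻²·(ℏc)²; restore (ℏc)².
1 GeV⁻² → (ℏc)² × (1 GeV in J)⁻² = 3.898 × 10⁻³² m².
Convert the energy scale: 5.30 × 10⁻³ MeV⁻² = 5.30 × 10³ GeV⁻².
Result: 5.30 × 10³ × 3.898 × 10⁻³² = 2.066 × 10⁻²⁸ m².

2.066 × 10⁻²⁸ m²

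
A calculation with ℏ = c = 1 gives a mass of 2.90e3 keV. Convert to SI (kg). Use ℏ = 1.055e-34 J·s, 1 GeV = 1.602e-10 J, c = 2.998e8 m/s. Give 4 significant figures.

5.169e-30 kg

Mass is [E]/c²; divide by c².
1 GeV → 1/c² × (1 GeV in J) = 1.782e-27 kg.
Convert the energy scale: 2.90e3 keV = 2.90e-3 GeV.
Result: 2.90e-3 × 1.782e-27 = 5.169e-30 kg.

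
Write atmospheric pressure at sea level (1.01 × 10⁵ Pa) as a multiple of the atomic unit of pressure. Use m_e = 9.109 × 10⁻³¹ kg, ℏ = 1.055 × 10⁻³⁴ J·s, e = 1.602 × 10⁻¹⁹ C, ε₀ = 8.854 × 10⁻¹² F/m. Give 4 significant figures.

atomic unit of pressure: P_au = E_h/a₀³ = m_e⁴e¹⁰/((4πε₀)⁵ℏ⁸) = 2.929 × 10¹³ Pa.
1.01 × 10⁵ / 2.929 × 10¹³ = 3.448 × 10⁻⁹

3.448 × 10⁻⁹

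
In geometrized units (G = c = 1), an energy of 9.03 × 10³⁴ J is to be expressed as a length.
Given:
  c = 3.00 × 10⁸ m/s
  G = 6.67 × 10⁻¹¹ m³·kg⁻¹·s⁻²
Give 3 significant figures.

Energy → length via G/c⁴.
9.03 × 10³⁴ J × (G/c⁴) = 7.44 × 10⁻¹⁰ m

7.44 × 10⁻¹⁰ m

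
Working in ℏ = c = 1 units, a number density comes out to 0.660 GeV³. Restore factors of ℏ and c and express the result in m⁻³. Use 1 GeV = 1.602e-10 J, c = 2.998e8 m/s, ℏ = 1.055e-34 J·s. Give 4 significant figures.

8.576e46 m⁻³

Number density is [L]⁻³ = [E]³/(ℏc)³.
1 GeV³ → 1/(ℏc)³ × (1 GeV in J)³ = 1.299e47 m⁻³.
Result: 0.660 × 1.299e47 = 8.576e46 m⁻³.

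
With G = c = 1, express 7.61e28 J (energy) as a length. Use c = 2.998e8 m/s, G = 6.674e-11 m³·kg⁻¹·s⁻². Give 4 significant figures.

6.287e-16 m

Energy → length via G/c⁴.
7.61e28 J × (G/c⁴) = 6.287e-16 m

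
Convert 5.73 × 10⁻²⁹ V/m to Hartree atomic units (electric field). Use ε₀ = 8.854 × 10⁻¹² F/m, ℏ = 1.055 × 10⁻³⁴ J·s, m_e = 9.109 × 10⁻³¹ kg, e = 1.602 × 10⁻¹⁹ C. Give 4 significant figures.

atomic unit of electric field: E_au = E_h/(e a₀) = m_e²e⁵/((4πε₀)³ℏ⁴) = 5.131 × 10¹¹ V/m.
5.73 × 10⁻²⁹ / 5.131 × 10¹¹ = 1.117 × 10⁻⁴⁰

1.117 × 10⁻⁴⁰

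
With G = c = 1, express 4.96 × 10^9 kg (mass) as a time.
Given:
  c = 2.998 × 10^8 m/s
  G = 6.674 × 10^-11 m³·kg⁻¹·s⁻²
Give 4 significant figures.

1.228 × 10^-26 s

Mass → time via G/c³.
4.96 × 10^9 kg × (G/c³) = 1.228 × 10^-26 s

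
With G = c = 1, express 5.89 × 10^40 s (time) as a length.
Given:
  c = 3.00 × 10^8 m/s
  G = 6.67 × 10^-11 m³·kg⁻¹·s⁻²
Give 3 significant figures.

Time → length via c.
5.89 × 10^40 s × (c) = 1.77 × 10^49 m

1.77 × 10^49 m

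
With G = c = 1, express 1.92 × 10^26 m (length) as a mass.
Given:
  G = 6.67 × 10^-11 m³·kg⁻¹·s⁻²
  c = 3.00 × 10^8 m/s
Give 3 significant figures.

Length → mass via c²/G.
1.92 × 10^26 m × (c²/G) = 2.59 × 10^53 kg

2.59 × 10^53 kg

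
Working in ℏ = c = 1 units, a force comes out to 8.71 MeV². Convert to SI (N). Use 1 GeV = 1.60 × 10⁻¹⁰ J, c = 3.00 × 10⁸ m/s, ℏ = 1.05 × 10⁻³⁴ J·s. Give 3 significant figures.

Force is [E]/[L] = [E]²/(ℏc); restore (ℏc)⁻¹.
1 GeV² → 1/(ℏc) × (1 GeV in J)² = 8.13 × 10⁵ N.
Convert the energy scale: 8.71 MeV² = 8.71 × 10⁻⁶ GeV².
Result: 8.71 × 10⁻⁶ × 8.13 × 10⁵ = 7.08 N.

7.08 N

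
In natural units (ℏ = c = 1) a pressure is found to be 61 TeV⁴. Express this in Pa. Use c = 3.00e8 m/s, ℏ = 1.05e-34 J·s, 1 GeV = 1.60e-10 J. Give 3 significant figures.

Pressure is [E]/[L]³ = [E]⁴/(ℏc)³.
1 GeV⁴ → 1/(ℏc)³ × (1 GeV in J)⁴ = 2.10e37 Pa.
Convert the energy scale: 61 TeV⁴ = 6.10e13 GeV⁴.
Result: 6.10e13 × 2.10e37 = 1.28e51 Pa.

1.28e51 Pa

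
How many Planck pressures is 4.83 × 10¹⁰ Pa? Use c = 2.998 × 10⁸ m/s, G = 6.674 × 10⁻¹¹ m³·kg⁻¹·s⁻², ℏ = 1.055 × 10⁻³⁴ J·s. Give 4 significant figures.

1.043 × 10⁻¹⁰³

Planck pressure: p_P = c⁷/(ℏG²) = 4.632 × 10¹¹³ Pa.
4.83 × 10¹⁰ / 4.632 × 10¹¹³ = 1.043 × 10⁻¹⁰³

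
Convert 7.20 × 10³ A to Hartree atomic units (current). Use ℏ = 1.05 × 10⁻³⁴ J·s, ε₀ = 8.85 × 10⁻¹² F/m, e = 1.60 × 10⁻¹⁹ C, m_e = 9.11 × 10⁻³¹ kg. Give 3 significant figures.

1.08 × 10⁶

atomic unit of electric current: I_au = e E_h/ℏ = m_e e⁵/((4πε₀)²ℏ³) = 6.67 × 10⁻³ A.
7.20 × 10³ / 6.67 × 10⁻³ = 1.08 × 10⁶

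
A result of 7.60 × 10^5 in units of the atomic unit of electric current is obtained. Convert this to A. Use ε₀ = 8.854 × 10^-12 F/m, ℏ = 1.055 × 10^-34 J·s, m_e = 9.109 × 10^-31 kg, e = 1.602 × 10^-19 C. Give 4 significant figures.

One atomic unit of electric current: I_au = e E_h/ℏ = m_e e⁵/((4πε₀)²ℏ³) = 6.612 × 10^-3 A.
7.60 × 10^5 × 6.612 × 10^-3 A = 5.025 × 10^3 A

5.025 × 10^3 A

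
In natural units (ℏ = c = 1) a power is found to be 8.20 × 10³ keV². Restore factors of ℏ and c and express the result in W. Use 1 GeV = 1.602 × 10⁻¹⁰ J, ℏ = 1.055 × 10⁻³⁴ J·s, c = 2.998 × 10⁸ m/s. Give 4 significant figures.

1.995 × 10⁶ W

Power is [E]/[T] = [E]²/ℏ.
1 GeV² → 1/ℏ × (1 GeV in J)² = 2.433 × 10¹⁴ W.
Convert the energy scale: 8.20 × 10³ keV² = 8.20 × 10⁻⁹ GeV².
Result: 8.20 × 10⁻⁹ × 2.433 × 10¹⁴ = 1.995 × 10⁶ W.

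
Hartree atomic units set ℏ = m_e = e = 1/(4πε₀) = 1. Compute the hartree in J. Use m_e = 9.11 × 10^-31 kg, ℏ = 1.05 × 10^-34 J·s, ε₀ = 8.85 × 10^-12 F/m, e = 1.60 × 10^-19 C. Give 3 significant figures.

4.38 × 10^-18 J

Dimensional analysis gives E_h = m_e e⁴/(4πε₀ℏ)².
  = 5.97 × 10^-106 / 1.36 × 10^-88
  = 4.38 × 10^-18 J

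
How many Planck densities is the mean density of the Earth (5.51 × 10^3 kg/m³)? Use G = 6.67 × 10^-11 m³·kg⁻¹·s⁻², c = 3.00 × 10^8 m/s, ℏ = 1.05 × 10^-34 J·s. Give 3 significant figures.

1.06 × 10^-93

Planck density: ρ_P = c⁵/(ℏG²) = 5.20 × 10^96 kg/m³.
5.51 × 10^3 / 5.20 × 10^96 = 1.06 × 10^-93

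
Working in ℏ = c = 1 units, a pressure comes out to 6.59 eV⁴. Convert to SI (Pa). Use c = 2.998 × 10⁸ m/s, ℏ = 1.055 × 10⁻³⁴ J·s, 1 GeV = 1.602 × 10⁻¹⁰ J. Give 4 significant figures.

137.2 Pa

Pressure is [E]/[L]³ = [E]⁴/(ℏc)³.
1 GeV⁴ → 1/(ℏc)³ × (1 GeV in J)⁴ = 2.082 × 10³⁷ Pa.
Convert the energy scale: 6.59 eV⁴ = 6.59 × 10⁻³⁶ GeV⁴.
Result: 6.59 × 10⁻³⁶ × 2.082 × 10³⁷ = 137.2 Pa.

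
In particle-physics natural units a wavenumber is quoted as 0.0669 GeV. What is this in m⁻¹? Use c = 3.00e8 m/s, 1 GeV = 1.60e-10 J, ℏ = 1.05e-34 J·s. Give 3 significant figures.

Inverse length is [E]/(ℏc).
1 GeV → 1/(ℏc) × (1 GeV in J) = 5.08e15 m⁻¹.
Result: 0.0669 × 5.08e15 = 3.40e14 m⁻¹.

3.40e14 m⁻¹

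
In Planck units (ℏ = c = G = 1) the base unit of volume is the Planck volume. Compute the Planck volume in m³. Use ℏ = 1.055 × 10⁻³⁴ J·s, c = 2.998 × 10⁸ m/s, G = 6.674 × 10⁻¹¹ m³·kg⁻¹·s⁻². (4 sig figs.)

V_P = (ℏG/c³)^(3/2)
  = √(1.784 × 10⁻²⁰⁹)
  = 4.224 × 10⁻¹⁰⁵ m³

4.224 × 10⁻¹⁰⁵ m³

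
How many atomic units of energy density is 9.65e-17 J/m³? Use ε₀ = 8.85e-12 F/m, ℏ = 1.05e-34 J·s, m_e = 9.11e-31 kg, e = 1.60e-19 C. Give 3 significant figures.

3.20e-30

atomic unit of energy density: u_au = E_h/a₀³ = m_e⁴e¹⁰/((4πε₀)⁵ℏ⁸) = 3.01e13 J/m³.
9.65e-17 / 3.01e13 = 3.20e-30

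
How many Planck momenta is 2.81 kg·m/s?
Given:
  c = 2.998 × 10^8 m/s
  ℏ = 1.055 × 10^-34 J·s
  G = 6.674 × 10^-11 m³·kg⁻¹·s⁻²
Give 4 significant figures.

0.4306

Planck momentum: p_P = √(ℏc³/G) = 6.527 kg·m/s.
2.81 / 6.527 = 0.4306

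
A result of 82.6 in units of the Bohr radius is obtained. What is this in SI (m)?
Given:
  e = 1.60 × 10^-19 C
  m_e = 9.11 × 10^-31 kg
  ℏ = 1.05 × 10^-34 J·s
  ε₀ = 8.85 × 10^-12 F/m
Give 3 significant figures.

4.34 × 10^-9 m

One Bohr radius: a₀ = 4πε₀ℏ²/(m_e e²) = 5.26 × 10^-11 m.
82.6 × 5.26 × 10^-11 m = 4.34 × 10^-9 m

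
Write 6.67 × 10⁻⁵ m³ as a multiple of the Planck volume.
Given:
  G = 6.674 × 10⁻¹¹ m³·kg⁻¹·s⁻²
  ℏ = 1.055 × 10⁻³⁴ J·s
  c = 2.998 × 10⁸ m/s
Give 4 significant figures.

1.579 × 10¹⁰⁰

Planck volume: V_P = (ℏG/c³)^(3/2) = 4.224 × 10⁻¹⁰⁵ m³.
6.67 × 10⁻⁵ / 4.224 × 10⁻¹⁰⁵ = 1.579 × 10¹⁰⁰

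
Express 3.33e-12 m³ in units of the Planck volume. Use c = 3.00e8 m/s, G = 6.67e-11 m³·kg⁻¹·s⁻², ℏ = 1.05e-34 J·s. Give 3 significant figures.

Planck volume: V_P = (ℏG/c³)^(3/2) = 4.18e-105 m³.
3.33e-12 / 4.18e-105 = 7.97e92

7.97e92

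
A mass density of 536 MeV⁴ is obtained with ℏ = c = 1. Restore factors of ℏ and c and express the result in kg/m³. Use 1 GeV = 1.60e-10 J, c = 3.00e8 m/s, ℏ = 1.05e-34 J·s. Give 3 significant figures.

1.25e11 kg/m³

Mass density is [E]/(c²[L]³) = [E]⁴/(ℏ³c⁵).
1 GeV⁴ → 1/(ℏ³c⁵) × (1 GeV in J)⁴ = 2.33e20 kg/m³.
Convert the energy scale: 536 MeV⁴ = 5.36e-10 GeV⁴.
Result: 5.36e-10 × 2.33e20 = 1.25e11 kg/m³.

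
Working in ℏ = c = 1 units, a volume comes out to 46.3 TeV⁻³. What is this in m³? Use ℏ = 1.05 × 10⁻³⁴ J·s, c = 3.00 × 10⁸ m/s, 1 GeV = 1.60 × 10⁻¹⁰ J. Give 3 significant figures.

3.53 × 10⁻⁵⁵ m³

Volume is [L]³ = [E]⁻³·(ℏc)³.
1 GeV⁻³ → (ℏc)³ × (1 GeV in J)⁻³ = 7.63 × 10⁻⁴⁸ m³.
Convert the energy scale: 46.3 TeV⁻³ = 4.63 × 10⁻⁸ GeV⁻³.
Result: 4.63 × 10⁻⁸ × 7.63 × 10⁻⁴⁸ = 3.53 × 10⁻⁵⁵ m³.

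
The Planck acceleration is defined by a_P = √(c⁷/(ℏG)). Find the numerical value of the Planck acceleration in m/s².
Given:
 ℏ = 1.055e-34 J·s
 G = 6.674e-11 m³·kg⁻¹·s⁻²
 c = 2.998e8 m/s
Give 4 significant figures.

5.560e51 m/s²

a_P = √(c⁷/(ℏG))
  = √(3.092e103)
  = 5.560e51 m/s²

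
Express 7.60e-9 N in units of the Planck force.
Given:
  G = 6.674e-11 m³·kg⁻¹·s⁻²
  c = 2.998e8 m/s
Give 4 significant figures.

Planck force: F_P = c⁴/G = 1.210e44 N.
7.60e-9 / 1.210e44 = 6.279e-53

6.279e-53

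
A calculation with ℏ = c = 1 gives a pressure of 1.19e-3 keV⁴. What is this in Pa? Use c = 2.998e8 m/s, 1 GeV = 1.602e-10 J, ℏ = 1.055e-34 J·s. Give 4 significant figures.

Pressure is [E]/[L]³ = [E]⁴/(ℏc)³.
1 GeV⁴ → 1/(ℏc)³ × (1 GeV in J)⁴ = 2.082e37 Pa.
Convert the energy scale: 1.19e-3 keV⁴ = 1.19e-27 GeV⁴.
Result: 1.19e-27 × 2.082e37 = 2.477e10 Pa.

2.477e10 Pa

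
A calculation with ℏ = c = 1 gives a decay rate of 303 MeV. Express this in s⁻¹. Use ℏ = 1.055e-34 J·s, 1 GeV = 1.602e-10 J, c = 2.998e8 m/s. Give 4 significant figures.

A rate is [E]/ℏ; divide by ℏ.
1 GeV → 1/ℏ × (1 GeV in J) = 1.518e24 s⁻¹.
Convert the energy scale: 303 MeV = 0.303 GeV.
Result: 0.303 × 1.518e24 = 4.601e23 s⁻¹.

4.601e23 s⁻¹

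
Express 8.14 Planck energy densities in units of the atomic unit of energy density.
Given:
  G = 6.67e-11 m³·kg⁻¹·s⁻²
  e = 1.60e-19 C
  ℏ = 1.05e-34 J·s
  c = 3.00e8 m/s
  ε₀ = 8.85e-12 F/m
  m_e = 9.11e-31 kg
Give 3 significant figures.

1.26e101

Planck energy density: u_P = c⁷/(ℏG²) = 4.68e113 J/m³
atomic unit of energy density: u_au = E_h/a₀³ = m_e⁴e¹⁰/((4πε₀)⁵ℏ⁸) = 3.01e13 J/m³
8.14 × 4.68e113 / 3.01e13 = 1.26e101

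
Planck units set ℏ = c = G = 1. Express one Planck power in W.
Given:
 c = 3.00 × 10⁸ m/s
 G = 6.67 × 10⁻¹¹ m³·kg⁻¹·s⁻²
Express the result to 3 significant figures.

The unique combination of the constants set to 1 with dimensions of power is P_P = c⁵/G.
  = 2.43 × 10⁴² / 6.67 × 10⁻¹¹
  = 3.64 × 10⁵² W

3.64 × 10⁵² W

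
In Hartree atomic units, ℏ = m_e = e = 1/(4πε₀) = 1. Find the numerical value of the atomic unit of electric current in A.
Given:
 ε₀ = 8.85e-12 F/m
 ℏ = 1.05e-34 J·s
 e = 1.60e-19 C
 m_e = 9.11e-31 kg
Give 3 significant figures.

6.67e-3 A

From ℏ = m_e = e = 1/(4πε₀) = 1 the current scale is I_au = e E_h/ℏ = m_e e⁵/((4πε₀)²ℏ³).
E_h = 4.38e-18 J
e·E_h/ℏ = 6.67e-3 A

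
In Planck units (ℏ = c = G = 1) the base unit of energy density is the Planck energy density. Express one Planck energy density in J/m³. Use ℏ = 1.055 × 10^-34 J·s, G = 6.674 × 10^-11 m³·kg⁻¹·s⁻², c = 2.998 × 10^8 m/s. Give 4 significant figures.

4.632 × 10^113 J/m³

u_P = c⁷/(ℏG²)
  = 2.177 × 10^59 / 4.699 × 10^-55
  = 4.632 × 10^113 J/m³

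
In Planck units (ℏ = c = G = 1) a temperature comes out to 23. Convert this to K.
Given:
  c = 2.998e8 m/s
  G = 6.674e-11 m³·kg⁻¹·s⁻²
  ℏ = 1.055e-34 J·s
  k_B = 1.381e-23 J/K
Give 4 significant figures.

3.259e33 K

One Planck temperature: T_P = √(ℏc⁵/G) / k_B = 1.417e32 K.
23 × 1.417e32 K = 3.259e33 K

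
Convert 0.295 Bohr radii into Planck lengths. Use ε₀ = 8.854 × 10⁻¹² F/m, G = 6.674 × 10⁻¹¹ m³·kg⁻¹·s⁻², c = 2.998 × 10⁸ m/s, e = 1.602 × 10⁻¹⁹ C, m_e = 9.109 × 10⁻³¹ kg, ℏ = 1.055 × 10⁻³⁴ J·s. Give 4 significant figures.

Bohr radius: a₀ = 4πε₀ℏ²/(m_e e²) = 5.297 × 10⁻¹¹ m
Planck length: ℓ_P = √(ℏG/c³) = 1.616 × 10⁻³⁵ m
0.295 × 5.297 × 10⁻¹¹ / 1.616 × 10⁻³⁵ = 9.667 × 10²³

9.667 × 10²³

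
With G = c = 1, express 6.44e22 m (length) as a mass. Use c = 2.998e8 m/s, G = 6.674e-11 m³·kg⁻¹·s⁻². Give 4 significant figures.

8.673e49 kg

Length → mass via c²/G.
6.44e22 m × (c²/G) = 8.673e49 kg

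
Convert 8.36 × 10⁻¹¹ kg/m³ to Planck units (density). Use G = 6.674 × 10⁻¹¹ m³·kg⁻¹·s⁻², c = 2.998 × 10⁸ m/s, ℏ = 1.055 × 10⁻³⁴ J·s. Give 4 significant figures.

1.622 × 10⁻¹⁰⁷

Planck density: ρ_P = c⁵/(ℏG²) = 5.154 × 10⁹⁶ kg/m³.
8.36 × 10⁻¹¹ / 5.154 × 10⁹⁶ = 1.622 × 10⁻¹⁰⁷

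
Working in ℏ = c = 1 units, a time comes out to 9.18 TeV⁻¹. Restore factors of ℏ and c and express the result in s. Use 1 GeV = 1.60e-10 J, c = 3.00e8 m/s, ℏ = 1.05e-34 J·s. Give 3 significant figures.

A time is [E]⁻¹ in ℏ=c=1; restore one factor of ℏ.
1 GeV⁻¹ → ℏ × (1 GeV in J)⁻¹ = 6.56e-25 s.
Convert the energy scale: 9.18 TeV⁻¹ = 9.18e-3 GeV⁻¹.
Result: 9.18e-3 × 6.56e-25 = 6.02e-27 s.

6.02e-27 s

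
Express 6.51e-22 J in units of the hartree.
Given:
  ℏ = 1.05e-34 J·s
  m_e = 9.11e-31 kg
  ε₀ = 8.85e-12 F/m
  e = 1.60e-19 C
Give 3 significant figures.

1.49e-4

hartree: E_h = m_e e⁴/(4πε₀ℏ)² = 4.38e-18 J.
6.51e-22 / 4.38e-18 = 1.49e-4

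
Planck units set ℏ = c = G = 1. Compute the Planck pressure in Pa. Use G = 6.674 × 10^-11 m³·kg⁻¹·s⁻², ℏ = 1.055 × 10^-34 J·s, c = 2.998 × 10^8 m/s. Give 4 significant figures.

Dimensional analysis gives p_P = c⁷/(ℏG²).
  = 2.177 × 10^59 / 4.699 × 10^-55
  = 4.632 × 10^113 Pa

4.632 × 10^113 Pa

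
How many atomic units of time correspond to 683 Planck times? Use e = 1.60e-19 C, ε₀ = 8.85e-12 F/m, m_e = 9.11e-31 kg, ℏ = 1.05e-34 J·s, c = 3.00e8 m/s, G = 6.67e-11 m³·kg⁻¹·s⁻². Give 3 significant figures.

1.53e-24

Planck time: t_P = √(ℏG/c⁵) = 5.37e-44 s
atomic unit of time: τ_au = (4πε₀)²ℏ³/(m_e e⁴) = 2.40e-17 s
683 × 5.37e-44 / 2.40e-17 = 1.53e-24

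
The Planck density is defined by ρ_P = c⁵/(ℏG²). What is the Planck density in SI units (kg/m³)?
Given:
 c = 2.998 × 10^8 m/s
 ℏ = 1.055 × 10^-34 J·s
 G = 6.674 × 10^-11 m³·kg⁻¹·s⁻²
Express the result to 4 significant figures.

5.154 × 10^96 kg/m³

ρ_P = c⁵/(ℏG²)
  = 2.422 × 10^42 / 4.699 × 10^-55
  = 5.154 × 10^96 kg/m³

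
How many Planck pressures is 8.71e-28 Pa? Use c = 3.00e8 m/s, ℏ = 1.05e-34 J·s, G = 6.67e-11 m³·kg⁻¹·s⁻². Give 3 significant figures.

1.86e-141

Planck pressure: p_P = c⁷/(ℏG²) = 4.68e113 Pa.
8.71e-28 / 4.68e113 = 1.86e-141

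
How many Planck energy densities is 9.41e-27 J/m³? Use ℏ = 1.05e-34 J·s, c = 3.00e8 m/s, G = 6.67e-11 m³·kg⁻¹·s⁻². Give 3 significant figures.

Planck energy density: u_P = c⁷/(ℏG²) = 4.68e113 J/m³.
9.41e-27 / 4.68e113 = 2.01e-140

2.01e-140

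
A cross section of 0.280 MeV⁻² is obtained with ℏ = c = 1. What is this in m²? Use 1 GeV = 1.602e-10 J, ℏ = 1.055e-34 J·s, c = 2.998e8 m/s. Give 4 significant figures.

1.091e-26 m²

Area is [L]² = [E]⁻²·(ℏc)²; restore (ℏc)².
1 GeV⁻² → (ℏc)² × (1 GeV in J)⁻² = 3.898e-32 m².
Convert the energy scale: 0.280 MeV⁻² = 2.80e5 GeV⁻².
Result: 2.80e5 × 3.898e-32 = 1.091e-26 m².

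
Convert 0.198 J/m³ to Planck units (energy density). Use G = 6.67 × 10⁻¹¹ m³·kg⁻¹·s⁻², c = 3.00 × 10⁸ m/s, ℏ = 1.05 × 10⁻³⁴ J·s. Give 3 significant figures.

Planck energy density: u_P = c⁷/(ℏG²) = 4.68 × 10¹¹³ J/m³.
0.198 / 4.68 × 10¹¹³ = 4.23 × 10⁻¹¹⁵

4.23 × 10⁻¹¹⁵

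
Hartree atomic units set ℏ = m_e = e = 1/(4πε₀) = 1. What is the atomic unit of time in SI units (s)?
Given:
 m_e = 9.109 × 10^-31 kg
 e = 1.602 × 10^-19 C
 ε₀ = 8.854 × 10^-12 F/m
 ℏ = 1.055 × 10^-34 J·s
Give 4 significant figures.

From ℏ = m_e = e = 1/(4πε₀) = 1 the time scale is τ_au = (4πε₀)²ℏ³/(m_e e⁴).
E_h = 4.354 × 10^-18 J
ℏ/E_h = 2.423 × 10^-17 s

2.423 × 10^-17 s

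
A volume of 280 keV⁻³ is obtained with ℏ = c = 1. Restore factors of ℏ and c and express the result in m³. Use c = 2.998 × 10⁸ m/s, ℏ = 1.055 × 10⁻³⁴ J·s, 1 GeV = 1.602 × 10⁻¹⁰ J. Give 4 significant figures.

2.155 × 10⁻²⁷ m³

Volume is [L]³ = [E]⁻³·(ℏc)³.
1 GeV⁻³ → (ℏc)³ × (1 GeV in J)⁻³ = 7.696 × 10⁻⁴⁸ m³.
Convert the energy scale: 280 keV⁻³ = 2.80 × 10²⁰ GeV⁻³.
Result: 2.80 × 10²⁰ × 7.696 × 10⁻⁴⁸ = 2.155 × 10⁻²⁷ m³.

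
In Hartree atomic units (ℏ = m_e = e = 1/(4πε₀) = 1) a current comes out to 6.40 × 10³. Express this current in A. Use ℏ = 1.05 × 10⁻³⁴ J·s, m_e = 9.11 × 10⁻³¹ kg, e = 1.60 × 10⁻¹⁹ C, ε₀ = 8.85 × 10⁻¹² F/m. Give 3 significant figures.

One atomic unit of electric current: I_au = e E_h/ℏ = m_e e⁵/((4πε₀)²ℏ³) = 6.67 × 10⁻³ A.
6.40 × 10³ × 6.67 × 10⁻³ A = 42.7 A

42.7 A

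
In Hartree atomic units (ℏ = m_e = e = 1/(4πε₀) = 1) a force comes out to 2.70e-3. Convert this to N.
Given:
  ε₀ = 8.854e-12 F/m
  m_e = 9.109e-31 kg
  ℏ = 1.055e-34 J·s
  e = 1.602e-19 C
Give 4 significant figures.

One atomic unit of force: F_au = E_h/a₀ = m_e²e⁶/((4πε₀)³ℏ⁴) = 8.220e-8 N.
2.70e-3 × 8.220e-8 N = 2.219e-10 N

2.219e-10 N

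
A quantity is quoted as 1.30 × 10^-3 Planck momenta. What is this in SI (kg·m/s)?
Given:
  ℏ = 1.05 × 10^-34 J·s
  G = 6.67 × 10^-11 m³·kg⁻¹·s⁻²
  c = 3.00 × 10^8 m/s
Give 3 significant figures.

One Planck momentum: p_P = √(ℏc³/G) = 6.52 kg·m/s.
1.30 × 10^-3 × 6.52 kg·m/s = 8.48 × 10^-3 kg·m/s

8.48 × 10^-3 kg·m/s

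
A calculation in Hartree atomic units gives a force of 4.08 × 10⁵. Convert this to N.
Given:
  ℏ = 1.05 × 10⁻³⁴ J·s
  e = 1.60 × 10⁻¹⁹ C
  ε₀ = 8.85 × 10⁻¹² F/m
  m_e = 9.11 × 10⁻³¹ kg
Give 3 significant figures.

0.0340 N

One atomic unit of force: F_au = E_h/a₀ = m_e²e⁶/((4πε₀)³ℏ⁴) = 8.33 × 10⁻⁸ N.
4.08 × 10⁵ × 8.33 × 10⁻⁸ N = 0.0340 N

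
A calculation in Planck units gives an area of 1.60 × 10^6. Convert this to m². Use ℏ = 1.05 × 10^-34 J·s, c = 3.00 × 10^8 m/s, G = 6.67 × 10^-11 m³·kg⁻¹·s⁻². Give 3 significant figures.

One Planck area: A_P = ℏG/c³ = 2.59 × 10^-70 m².
1.60 × 10^6 × 2.59 × 10^-70 m² = 4.15 × 10^-64 m²

4.15 × 10^-64 m²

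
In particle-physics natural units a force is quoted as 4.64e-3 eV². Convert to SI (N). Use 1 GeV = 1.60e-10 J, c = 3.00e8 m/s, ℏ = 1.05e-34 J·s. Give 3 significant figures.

Force is [E]/[L] = [E]²/(ℏc); restore (ℏc)⁻¹.
1 GeV² → 1/(ℏc) × (1 GeV in J)² = 8.13e5 N.
Convert the energy scale: 4.64e-3 eV² = 4.64e-21 GeV².
Result: 4.64e-21 × 8.13e5 = 3.77e-15 N.

3.77e-15 N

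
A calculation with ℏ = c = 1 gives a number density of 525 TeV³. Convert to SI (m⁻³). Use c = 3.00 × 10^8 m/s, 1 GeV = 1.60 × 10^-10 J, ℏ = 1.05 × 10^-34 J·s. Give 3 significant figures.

Number density is [L]⁻³ = [E]³/(ℏc)³.
1 GeV³ → 1/(ℏc)³ × (1 GeV in J)³ = 1.31 × 10^47 m⁻³.
Convert the energy scale: 525 TeV³ = 5.25 × 10^11 GeV³.
Result: 5.25 × 10^11 × 1.31 × 10^47 = 6.88 × 10^58 m⁻³.

6.88 × 10^58 m⁻³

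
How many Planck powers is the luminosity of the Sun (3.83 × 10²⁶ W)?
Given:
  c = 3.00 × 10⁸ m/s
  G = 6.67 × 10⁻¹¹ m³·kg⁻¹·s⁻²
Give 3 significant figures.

1.05 × 10⁻²⁶

Planck power: P_P = c⁵/G = 3.64 × 10⁵² W.
3.83 × 10²⁶ / 3.64 × 10⁵² = 1.05 × 10⁻²⁶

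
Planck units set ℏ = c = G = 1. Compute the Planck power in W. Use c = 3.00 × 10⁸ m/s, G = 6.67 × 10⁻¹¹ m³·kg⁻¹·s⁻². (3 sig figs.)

3.64 × 10⁵² W

Dimensional analysis gives P_P = c⁵/G.
  = 2.43 × 10⁴² / 6.67 × 10⁻¹¹
  = 3.64 × 10⁵² W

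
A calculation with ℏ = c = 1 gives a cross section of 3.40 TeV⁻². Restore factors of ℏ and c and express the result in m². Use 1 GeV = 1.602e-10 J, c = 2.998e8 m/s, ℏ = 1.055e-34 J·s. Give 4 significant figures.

Area is [L]² = [E]⁻²·(ℏc)²; restore (ℏc)².
1 GeV⁻² → (ℏc)² × (1 GeV in J)⁻² = 3.898e-32 m².
Convert the energy scale: 3.40 TeV⁻² = 3.40e-6 GeV⁻².
Result: 3.40e-6 × 3.898e-32 = 1.325e-37 m².

1.325e-37 m²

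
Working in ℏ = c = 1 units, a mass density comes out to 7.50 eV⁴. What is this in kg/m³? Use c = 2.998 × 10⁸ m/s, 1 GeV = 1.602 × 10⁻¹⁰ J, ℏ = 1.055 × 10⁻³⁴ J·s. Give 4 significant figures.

1.737 × 10⁻¹⁵ kg/m³

Mass density is [E]/(c²[L]³) = [E]⁴/(ℏ³c⁵).
1 GeV⁴ → 1/(ℏ³c⁵) × (1 GeV in J)⁴ = 2.316 × 10²⁰ kg/m³.
Convert the energy scale: 7.50 eV⁴ = 7.50 × 10⁻³⁶ GeV⁴.
Result: 7.50 × 10⁻³⁶ × 2.316 × 10²⁰ = 1.737 × 10⁻¹⁵ kg/m³.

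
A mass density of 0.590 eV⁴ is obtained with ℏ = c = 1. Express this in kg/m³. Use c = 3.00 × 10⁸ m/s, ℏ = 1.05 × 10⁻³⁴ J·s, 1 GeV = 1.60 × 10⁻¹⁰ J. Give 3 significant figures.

1.37 × 10⁻¹⁶ kg/m³

Mass density is [E]/(c²[L]³) = [E]⁴/(ℏ³c⁵).
1 GeV⁴ → 1/(ℏ³c⁵) × (1 GeV in J)⁴ = 2.33 × 10²⁰ kg/m³.
Convert the energy scale: 0.590 eV⁴ = 5.90 × 10⁻³⁷ GeV⁴.
Result: 5.90 × 10⁻³⁷ × 2.33 × 10²⁰ = 1.37 × 10⁻¹⁶ kg/m³.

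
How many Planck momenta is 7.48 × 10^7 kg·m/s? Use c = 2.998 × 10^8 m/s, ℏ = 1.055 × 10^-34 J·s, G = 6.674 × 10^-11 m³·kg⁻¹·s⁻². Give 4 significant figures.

Planck momentum: p_P = √(ℏc³/G) = 6.527 kg·m/s.
7.48 × 10^7 / 6.527 = 1.146 × 10^7

1.146 × 10^7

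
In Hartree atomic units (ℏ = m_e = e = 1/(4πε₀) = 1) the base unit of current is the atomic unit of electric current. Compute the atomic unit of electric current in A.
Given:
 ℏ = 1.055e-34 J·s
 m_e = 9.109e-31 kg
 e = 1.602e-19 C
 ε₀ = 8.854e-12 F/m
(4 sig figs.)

I_au = e E_h/ℏ = m_e e⁵/((4πε₀)²ℏ³)
E_h = 4.354e-18 J
e·E_h/ℏ = 6.612e-3 A

6.612e-3 A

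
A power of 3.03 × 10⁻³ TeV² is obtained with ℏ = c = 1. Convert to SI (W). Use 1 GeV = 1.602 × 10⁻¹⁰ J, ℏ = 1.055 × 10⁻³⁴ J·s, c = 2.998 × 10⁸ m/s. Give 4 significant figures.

Power is [E]/[T] = [E]²/ℏ.
1 GeV² → 1/ℏ × (1 GeV in J)² = 2.433 × 10¹⁴ W.
Convert the energy scale: 3.03 × 10⁻³ TeV² = 3.03 × 10³ GeV².
Result: 3.03 × 10³ × 2.433 × 10¹⁴ = 7.371 × 10¹⁷ W.

7.371 × 10¹⁷ W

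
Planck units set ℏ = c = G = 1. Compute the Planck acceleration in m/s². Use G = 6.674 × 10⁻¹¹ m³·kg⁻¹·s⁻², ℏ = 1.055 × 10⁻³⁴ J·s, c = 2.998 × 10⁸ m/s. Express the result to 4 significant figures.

5.560 × 10⁵¹ m/s²

Dimensional analysis gives a_P = √(c⁷/(ℏG)).
  = √(3.092 × 10¹⁰³)
  = 5.560 × 10⁵¹ m/s²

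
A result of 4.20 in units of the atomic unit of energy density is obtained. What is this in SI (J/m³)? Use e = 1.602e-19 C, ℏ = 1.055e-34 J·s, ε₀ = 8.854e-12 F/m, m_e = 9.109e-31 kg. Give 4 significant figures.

One atomic unit of energy density: u_au = E_h/a₀³ = m_e⁴e¹⁰/((4πε₀)⁵ℏ⁸) = 2.929e13 J/m³.
4.20 × 2.929e13 J/m³ = 1.230e14 J/m³

1.230e14 J/m³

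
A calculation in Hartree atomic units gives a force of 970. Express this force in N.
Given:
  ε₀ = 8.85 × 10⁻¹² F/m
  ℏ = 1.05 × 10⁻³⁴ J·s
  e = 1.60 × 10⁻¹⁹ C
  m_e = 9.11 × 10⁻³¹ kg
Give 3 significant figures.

One atomic unit of force: F_au = E_h/a₀ = m_e²e⁶/((4πε₀)³ℏ⁴) = 8.33 × 10⁻⁸ N.
970 × 8.33 × 10⁻⁸ N = 8.08 × 10⁻⁵ N

8.08 × 10⁻⁵ N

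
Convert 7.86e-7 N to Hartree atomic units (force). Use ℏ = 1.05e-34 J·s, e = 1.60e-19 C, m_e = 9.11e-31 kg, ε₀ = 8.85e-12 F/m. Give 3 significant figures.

atomic unit of force: F_au = E_h/a₀ = m_e²e⁶/((4πε₀)³ℏ⁴) = 8.33e-8 N.
7.86e-7 / 8.33e-8 = 9.44

9.44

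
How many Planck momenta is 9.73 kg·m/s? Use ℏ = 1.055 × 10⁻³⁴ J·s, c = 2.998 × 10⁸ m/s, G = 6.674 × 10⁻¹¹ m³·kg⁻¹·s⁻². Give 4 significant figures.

Planck momentum: p_P = √(ℏc³/G) = 6.527 kg·m/s.
9.73 / 6.527 = 1.491

1.491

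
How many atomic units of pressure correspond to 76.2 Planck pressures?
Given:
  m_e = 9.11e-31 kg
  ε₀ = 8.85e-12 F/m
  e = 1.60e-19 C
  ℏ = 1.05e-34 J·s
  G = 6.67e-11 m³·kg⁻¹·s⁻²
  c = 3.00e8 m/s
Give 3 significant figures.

Planck pressure: p_P = c⁷/(ℏG²) = 4.68e113 Pa
atomic unit of pressure: P_au = E_h/a₀³ = m_e⁴e¹⁰/((4πε₀)⁵ℏ⁸) = 3.01e13 Pa
76.2 × 4.68e113 / 3.01e13 = 1.18e102

1.18e102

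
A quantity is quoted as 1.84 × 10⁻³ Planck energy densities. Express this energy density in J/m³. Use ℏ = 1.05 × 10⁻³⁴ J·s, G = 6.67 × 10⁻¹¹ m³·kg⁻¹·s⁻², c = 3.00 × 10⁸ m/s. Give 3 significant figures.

8.61 × 10¹¹⁰ J/m³

One Planck energy density: u_P = c⁷/(ℏG²) = 4.68 × 10¹¹³ J/m³.
1.84 × 10⁻³ × 4.68 × 10¹¹³ J/m³ = 8.61 × 10¹¹⁰ J/m³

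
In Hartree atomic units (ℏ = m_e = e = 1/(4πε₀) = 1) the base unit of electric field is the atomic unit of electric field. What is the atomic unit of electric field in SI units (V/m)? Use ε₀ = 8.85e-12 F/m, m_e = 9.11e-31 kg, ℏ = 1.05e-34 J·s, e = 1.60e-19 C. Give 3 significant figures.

5.20e11 V/m

E_au = E_h/(e a₀) = m_e²e⁵/((4πε₀)³ℏ⁴)
E_h = 4.38e-18 J
a₀ = 5.26e-11 m
E_h/(e·a₀) = 5.20e11 V/m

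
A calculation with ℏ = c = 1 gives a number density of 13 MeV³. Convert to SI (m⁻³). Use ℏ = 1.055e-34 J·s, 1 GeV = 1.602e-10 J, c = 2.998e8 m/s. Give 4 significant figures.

Number density is [L]⁻³ = [E]³/(ℏc)³.
1 GeV³ → 1/(ℏc)³ × (1 GeV in J)³ = 1.299e47 m⁻³.
Convert the energy scale: 13 MeV³ = 1.30e-8 GeV³.
Result: 1.30e-8 × 1.299e47 = 1.689e39 m⁻³.

1.689e39 m⁻³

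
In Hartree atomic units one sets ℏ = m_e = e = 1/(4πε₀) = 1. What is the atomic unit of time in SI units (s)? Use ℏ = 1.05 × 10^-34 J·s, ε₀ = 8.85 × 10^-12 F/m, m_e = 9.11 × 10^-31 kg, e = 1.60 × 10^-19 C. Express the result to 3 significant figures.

2.40 × 10^-17 s

τ_au = (4πε₀)²ℏ³/(m_e e⁴)
E_h = 4.38 × 10^-18 J
ℏ/E_h = 2.40 × 10^-17 s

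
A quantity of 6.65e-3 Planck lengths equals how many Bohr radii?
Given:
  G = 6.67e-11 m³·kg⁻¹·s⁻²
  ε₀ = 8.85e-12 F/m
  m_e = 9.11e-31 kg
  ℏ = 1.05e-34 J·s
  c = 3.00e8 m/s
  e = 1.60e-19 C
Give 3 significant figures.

Planck length: ℓ_P = √(ℏG/c³) = 1.61e-35 m
Bohr radius: a₀ = 4πε₀ℏ²/(m_e e²) = 5.26e-11 m
6.65e-3 × 1.61e-35 / 5.26e-11 = 2.04e-27

2.04e-27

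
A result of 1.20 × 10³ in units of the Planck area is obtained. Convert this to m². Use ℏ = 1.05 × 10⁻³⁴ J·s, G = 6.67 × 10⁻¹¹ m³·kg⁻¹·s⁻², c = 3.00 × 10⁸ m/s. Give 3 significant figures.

One Planck area: A_P = ℏG/c³ = 2.59 × 10⁻⁷⁰ m².
1.20 × 10³ × 2.59 × 10⁻⁷⁰ m² = 3.11 × 10⁻⁶⁷ m²

3.11 × 10⁻⁶⁷ m²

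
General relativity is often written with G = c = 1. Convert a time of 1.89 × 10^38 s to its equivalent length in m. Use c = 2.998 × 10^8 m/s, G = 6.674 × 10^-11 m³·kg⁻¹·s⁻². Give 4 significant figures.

Time → length via c.
1.89 × 10^38 s × (c) = 5.666 × 10^46 m

5.666 × 10^46 m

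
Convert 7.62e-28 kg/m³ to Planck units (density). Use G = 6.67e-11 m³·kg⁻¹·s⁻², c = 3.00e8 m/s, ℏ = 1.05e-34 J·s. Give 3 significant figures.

Planck density: ρ_P = c⁵/(ℏG²) = 5.20e96 kg/m³.
7.62e-28 / 5.20e96 = 1.46e-124

1.46e-124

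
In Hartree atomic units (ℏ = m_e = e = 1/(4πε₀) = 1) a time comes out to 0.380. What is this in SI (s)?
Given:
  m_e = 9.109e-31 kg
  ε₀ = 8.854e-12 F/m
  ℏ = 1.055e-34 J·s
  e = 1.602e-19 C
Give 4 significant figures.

9.207e-18 s

One atomic unit of time: τ_au = (4πε₀)²ℏ³/(m_e e⁴) = 2.423e-17 s.
0.380 × 2.423e-17 s = 9.207e-18 s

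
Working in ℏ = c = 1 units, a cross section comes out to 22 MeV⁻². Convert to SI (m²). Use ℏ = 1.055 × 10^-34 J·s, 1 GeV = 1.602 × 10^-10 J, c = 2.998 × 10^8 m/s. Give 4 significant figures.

8.576 × 10^-25 m²

Area is [L]² = [E]⁻²·(ℏc)²; restore (ℏc)².
1 GeV⁻² → (ℏc)² × (1 GeV in J)⁻² = 3.898 × 10^-32 m².
Convert the energy scale: 22 MeV⁻² = 2.20 × 10^7 GeV⁻².
Result: 2.20 × 10^7 × 3.898 × 10^-32 = 8.576 × 10^-25 m².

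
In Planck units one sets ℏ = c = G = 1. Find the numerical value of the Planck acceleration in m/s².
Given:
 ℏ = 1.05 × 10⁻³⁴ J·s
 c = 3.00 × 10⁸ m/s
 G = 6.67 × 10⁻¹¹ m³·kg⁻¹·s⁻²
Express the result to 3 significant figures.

5.59 × 10⁵¹ m/s²

a_P = √(c⁷/(ℏG))
  = √(3.12 × 10¹⁰³)
  = 5.59 × 10⁵¹ m/s²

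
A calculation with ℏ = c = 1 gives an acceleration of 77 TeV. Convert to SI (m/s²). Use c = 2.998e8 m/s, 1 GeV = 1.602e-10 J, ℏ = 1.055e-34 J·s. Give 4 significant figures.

Acceleration is [L]/[T]² = c·[E]/ℏ.
1 GeV → c/ℏ × (1 GeV in J) = 4.552e32 m/s².
Convert the energy scale: 77 TeV = 7.70e4 GeV.
Result: 7.70e4 × 4.552e32 = 3.505e37 m/s².

3.505e37 m/s²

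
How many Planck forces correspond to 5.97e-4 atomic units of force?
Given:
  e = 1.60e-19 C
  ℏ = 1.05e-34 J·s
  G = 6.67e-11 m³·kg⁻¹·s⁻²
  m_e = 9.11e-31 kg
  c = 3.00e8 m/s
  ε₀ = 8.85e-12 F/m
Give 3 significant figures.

atomic unit of force: F_au = E_h/a₀ = m_e²e⁶/((4πε₀)³ℏ⁴) = 8.33e-8 N
Planck force: F_P = c⁴/G = 1.21e44 N
5.97e-4 × 8.33e-8 / 1.21e44 = 4.09e-55

4.09e-55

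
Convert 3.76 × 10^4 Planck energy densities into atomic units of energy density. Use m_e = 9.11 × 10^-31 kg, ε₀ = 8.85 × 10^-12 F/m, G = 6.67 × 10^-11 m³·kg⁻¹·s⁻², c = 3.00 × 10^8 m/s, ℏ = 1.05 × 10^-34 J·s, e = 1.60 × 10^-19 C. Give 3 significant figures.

5.84 × 10^104

Planck energy density: u_P = c⁷/(ℏG²) = 4.68 × 10^113 J/m³
atomic unit of energy density: u_au = E_h/a₀³ = m_e⁴e¹⁰/((4πε₀)⁵ℏ⁸) = 3.01 × 10^13 J/m³
3.76 × 10^4 × 4.68 × 10^113 / 3.01 × 10^13 = 5.84 × 10^104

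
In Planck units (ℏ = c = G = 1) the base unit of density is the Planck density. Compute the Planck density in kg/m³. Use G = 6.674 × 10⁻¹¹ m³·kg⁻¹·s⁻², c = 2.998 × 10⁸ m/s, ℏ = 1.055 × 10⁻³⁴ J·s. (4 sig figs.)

ρ_P = c⁵/(ℏG²)
  = 2.422 × 10⁴² / 4.699 × 10⁻⁵⁵
  = 5.154 × 10⁹⁶ kg/m³

5.154 × 10⁹⁶ kg/m³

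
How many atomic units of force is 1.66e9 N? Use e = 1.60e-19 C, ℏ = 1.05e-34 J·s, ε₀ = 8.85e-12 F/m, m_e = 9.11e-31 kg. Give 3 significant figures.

1.99e16

atomic unit of force: F_au = E_h/a₀ = m_e²e⁶/((4πε₀)³ℏ⁴) = 8.33e-8 N.
1.66e9 / 8.33e-8 = 1.99e16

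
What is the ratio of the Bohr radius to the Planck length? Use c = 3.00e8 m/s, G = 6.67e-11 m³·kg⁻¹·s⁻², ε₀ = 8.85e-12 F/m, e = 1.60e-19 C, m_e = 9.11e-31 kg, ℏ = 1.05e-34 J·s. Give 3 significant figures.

3.26e24

Bohr radius: a₀ = 4πε₀ℏ²/(m_e e²) = 5.26e-11 m
Planck length: ℓ_P = √(ℏG/c³) = 1.61e-35 m
ratio = 5.26e-11 / 1.61e-35 = 3.26e24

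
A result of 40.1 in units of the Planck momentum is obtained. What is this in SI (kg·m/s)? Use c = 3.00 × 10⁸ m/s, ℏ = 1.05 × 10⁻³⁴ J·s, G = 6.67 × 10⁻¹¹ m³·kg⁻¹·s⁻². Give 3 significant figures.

261 kg·m/s

One Planck momentum: p_P = √(ℏc³/G) = 6.52 kg·m/s.
40.1 × 6.52 kg·m/s = 261 kg·m/s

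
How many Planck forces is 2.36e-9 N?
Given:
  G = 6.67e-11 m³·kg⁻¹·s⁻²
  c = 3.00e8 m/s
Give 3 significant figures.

1.94e-53

Planck force: F_P = c⁴/G = 1.21e44 N.
2.36e-9 / 1.21e44 = 1.94e-53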